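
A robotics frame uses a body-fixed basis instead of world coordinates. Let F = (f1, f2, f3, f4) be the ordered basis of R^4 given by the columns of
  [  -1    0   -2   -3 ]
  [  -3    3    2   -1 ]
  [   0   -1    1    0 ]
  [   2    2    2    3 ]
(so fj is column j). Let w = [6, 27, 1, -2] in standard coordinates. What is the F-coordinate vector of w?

[-2, 3, 4, -4]

[w]_F is the unique c with M c = w, where M has columns f1, ..., f4.
Row-reducing the augmented matrix [M | w] gives c = (-2, 3, 4, -4).
Check: -2f1 + 3f2 + 4f3 - 4f4 = [6, 27, 1, -2].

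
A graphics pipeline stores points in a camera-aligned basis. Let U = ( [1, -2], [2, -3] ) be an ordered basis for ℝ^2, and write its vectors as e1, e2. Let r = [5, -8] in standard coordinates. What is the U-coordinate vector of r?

We seek scalars with c_1 e1 + c_2 e2 = r; equivalently solve M c = r where the columns of M are e1, e2.
System: c_1 + 2c_2 = 5, -2c_1 - 3c_2 = -8; solving gives c_1 = 1, c_2 = 2.
Check: e1 + 2e2 = [5, -8].

[1, 2]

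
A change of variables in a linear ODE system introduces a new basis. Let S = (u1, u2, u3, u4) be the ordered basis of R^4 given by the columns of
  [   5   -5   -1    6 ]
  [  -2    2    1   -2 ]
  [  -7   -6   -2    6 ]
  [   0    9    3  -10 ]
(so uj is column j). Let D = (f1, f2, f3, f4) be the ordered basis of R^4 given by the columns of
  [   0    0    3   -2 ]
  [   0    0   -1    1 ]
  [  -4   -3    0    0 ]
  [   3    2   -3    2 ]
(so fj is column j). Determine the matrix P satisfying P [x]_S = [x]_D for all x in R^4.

[[1, 0, 2, 0], [1, 2, -2, -2], [1, -1, 1, 2], [-1, 1, 2, 0]]

Column j of P is [uj]_D, since P maps S-coordinates to D-coordinates.
Expressing u1 in D: u1 = f1 + f2 + f3 - f4, so column 1 of P is [1, 1, 1, -1].
Doing the same for each uj gives P = [[1, 0, 2, 0], [1, 2, -2, -2], [1, -1, 1, 2], [-1, 1, 2, 0]].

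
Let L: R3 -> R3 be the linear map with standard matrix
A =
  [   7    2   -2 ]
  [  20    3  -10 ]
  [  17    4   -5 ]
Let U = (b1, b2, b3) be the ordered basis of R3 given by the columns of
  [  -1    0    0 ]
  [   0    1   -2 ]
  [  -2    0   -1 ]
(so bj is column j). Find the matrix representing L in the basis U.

The j-th column of [L]_U is [L(bj)]_U.
L(b1) = A b1 = <-3, 0, -7> = 3b1 + 2b2 + b3, so column 1 is <3, 2, 1>.
Repeating for b2, b3 and assembling the columns gives [[3, -2, 2], [2, 3, 2], [1, 0, -1]].

[[3, -2, 2], [2, 3, 2], [1, 0, -1]]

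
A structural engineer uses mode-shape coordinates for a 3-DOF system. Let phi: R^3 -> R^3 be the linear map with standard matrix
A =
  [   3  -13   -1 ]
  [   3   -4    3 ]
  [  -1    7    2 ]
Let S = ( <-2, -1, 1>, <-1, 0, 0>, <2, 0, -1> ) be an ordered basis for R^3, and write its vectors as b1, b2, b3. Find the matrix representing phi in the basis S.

Let P have columns b1, ..., b3. Then [phi]_S = P^(-1) A P.
Here det P = 1, so P^(-1) is integer; computing A P first and then P^(-1)(A P) gives [[-1, 3, -3], [0, 1, 1], [2, 2, 1]].

[[-1, 3, -3], [0, 1, 1], [2, 2, 1]]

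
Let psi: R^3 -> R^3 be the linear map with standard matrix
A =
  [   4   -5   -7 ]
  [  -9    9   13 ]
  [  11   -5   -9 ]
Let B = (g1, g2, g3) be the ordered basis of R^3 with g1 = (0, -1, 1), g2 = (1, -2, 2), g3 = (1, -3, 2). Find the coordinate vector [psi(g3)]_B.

Compute psi(g3) = A g3 = (5, -10, 8) in standard coordinates.
Then write this in B-coordinates: solve for y in y_1 g1 + ... + y_3 g3 = (5, -10, 8).
This gives y = (-2, 3, 2), which is column 3 of [psi]_B.

(-2, 3, 2)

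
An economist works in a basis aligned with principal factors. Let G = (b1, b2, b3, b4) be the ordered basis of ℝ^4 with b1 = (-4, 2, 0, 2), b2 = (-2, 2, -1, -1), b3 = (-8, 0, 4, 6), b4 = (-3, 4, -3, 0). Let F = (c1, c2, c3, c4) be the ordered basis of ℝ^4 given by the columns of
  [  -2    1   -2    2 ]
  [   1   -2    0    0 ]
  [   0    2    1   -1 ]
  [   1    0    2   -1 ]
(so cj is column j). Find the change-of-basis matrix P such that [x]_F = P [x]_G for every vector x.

[[2, 2, 0, 2], [0, 0, 0, -1], [0, -2, 2, -1], [0, -1, -2, 0]]

Take x = bj: its G-coordinates are the j-th standard unit vector, so P e_j — column j of P — equals [bj]_F.
b1 = 2c1 + 0·c2 + 0·c3 + 0·c4, giving column 1 = (2, 0, 0, 0); repeating for each j gives P = [[2, 2, 0, 2], [0, 0, 0, -1], [0, -2, 2, -1], [0, -1, -2, 0]].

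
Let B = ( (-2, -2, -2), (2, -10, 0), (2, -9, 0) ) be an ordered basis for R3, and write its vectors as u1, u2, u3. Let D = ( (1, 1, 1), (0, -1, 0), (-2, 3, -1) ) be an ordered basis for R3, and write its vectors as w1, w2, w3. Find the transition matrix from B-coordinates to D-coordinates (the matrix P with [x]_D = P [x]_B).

[[-2, -2, -2], [0, 2, 1], [0, -2, -2]]

Column j of P is [uj]_D, since P maps B-coordinates to D-coordinates.
Expressing u1 in D: u1 = -2w1 + 0·w2 + 0·w3, so column 1 of P is (-2, 0, 0).
Doing the same for each uj gives P = [[-2, -2, -2], [0, 2, 1], [0, -2, -2]].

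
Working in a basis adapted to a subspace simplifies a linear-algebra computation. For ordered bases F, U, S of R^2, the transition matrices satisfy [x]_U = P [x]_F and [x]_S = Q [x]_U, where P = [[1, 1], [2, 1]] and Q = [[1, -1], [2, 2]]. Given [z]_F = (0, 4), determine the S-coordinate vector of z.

Composing the changes, [z]_S = Q P [z]_F.
Q P = [[-1, 0], [6, 4]]; applying this to (0, 4) gives (0, 16).

(0, 16)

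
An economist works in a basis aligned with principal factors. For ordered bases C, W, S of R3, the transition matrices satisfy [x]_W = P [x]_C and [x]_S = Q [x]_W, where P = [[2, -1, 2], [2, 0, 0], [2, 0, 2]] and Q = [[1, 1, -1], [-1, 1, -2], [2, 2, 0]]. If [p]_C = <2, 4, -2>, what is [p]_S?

<0, 8, 0>

Composing the changes, [p]_S = Q P [p]_C.
Q P = [[2, -1, 0], [-4, 1, -6], [8, -2, 4]]; applying this to <2, 4, -2> gives <0, 8, 0>.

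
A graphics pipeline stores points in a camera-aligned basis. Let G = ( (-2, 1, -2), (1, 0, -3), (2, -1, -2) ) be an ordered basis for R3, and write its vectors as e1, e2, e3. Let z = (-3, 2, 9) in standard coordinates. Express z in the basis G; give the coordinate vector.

[z]_G is the unique c with M c = z, where M has columns e1, ..., e3.
Solving this 3x3 system gives c = (-2, 1, -4).
Check: -2e1 + e2 - 4e3 = (-3, 2, 9).

(-2, 1, -4)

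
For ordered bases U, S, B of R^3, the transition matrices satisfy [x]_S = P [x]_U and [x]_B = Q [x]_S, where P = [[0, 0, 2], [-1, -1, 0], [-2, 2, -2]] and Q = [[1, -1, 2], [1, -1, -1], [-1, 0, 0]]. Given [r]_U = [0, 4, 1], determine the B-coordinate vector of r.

[18, 0, -2]

Composing the changes, [r]_B = Q P [r]_U.
Q P = [[-3, 5, -2], [3, -1, 4], [0, 0, -2]]; applying this to [0, 4, 1] gives [18, 0, -2].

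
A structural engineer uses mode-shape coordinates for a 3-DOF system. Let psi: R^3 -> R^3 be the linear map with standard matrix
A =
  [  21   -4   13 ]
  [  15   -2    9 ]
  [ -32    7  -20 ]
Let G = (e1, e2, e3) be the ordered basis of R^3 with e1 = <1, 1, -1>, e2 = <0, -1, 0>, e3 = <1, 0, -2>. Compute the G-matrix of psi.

The j-th column of [psi]_G is [psi(ej)]_G.
psi(e1) = A e1 = <4, 4, -5> = 3e1 - e2 + e3, so column 1 is <3, -1, 1>.
Repeating for e2, e3 and assembling the columns gives [[3, 1, -2], [-1, -1, 1], [1, 3, -3]].

[[3, 1, -2], [-1, -1, 1], [1, 3, -3]]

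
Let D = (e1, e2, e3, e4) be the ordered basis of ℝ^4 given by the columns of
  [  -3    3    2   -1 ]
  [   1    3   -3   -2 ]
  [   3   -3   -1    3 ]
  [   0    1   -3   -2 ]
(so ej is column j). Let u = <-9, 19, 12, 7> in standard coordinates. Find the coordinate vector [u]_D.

Write u = c_1 e1 + ... + c_4 e4 and solve for the c_i.
Solving this 4x4 system gives c = (4, 4, -3, 3).
Check: 4e1 + 4e2 - 3e3 + 3e4 = <-9, 19, 12, 7>.

<4, 4, -3, 3>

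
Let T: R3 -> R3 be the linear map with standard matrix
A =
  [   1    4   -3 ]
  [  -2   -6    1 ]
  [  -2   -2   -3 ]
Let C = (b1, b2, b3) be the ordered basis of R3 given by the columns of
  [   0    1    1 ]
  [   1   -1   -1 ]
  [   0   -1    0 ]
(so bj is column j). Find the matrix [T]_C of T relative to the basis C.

The j-th column of [T]_C is [T(bj)]_C.
T(b1) = A b1 = <4, -6, -2> = -2b1 + 2b2 + 2b3, so column 1 is <-2, 2, 2>.
Repeating for b2, b3 and assembling the columns gives [[-2, 3, 1], [2, -3, 0], [2, 3, -3]].

[[-2, 3, 1], [2, -3, 0], [2, 3, -3]]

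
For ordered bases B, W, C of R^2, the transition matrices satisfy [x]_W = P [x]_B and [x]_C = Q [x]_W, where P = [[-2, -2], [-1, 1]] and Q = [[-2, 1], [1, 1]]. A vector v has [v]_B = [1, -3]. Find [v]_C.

Composing the changes, [v]_C = Q P [v]_B.
Q P = [[3, 5], [-3, -1]]; applying this to [1, -3] gives [-12, 0].

[-12, 0]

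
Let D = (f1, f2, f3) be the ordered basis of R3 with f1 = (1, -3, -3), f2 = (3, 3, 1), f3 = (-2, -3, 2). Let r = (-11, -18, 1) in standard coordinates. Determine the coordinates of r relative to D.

Write r = c_1 f1 + ... + c_3 f3 and solve for the c_i.
Solving this 3x3 system gives c = (1, -2, 3).
Check: f1 - 2f2 + 3f3 = (-11, -18, 1).

(1, -2, 3)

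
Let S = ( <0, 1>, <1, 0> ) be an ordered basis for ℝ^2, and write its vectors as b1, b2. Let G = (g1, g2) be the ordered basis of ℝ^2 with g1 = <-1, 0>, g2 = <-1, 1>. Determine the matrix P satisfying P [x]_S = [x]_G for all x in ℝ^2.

[[-1, -1], [1, 0]]

Let M have columns bj and N have columns gj. Then for every x, N [x]_G = x = M [x]_S, so P = N^(-1) M.
Since det N = -1, N^(-1) has integer entries; multiplying gives P = [[-1, -1], [1, 0]].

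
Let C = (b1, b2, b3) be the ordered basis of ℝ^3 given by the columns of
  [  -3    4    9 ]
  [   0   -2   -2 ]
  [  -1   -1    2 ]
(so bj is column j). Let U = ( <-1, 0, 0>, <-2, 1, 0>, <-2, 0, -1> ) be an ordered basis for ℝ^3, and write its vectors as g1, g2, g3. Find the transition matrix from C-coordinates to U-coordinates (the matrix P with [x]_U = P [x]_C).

[[1, -2, -1], [0, -2, -2], [1, 1, -2]]

Take x = bj: its C-coordinates are the j-th standard unit vector, so P e_j — column j of P — equals [bj]_U.
b1 = g1 + 0·g2 + g3, giving column 1 = <1, 0, 1>; repeating for each j gives P = [[1, -2, -1], [0, -2, -2], [1, 1, -2]].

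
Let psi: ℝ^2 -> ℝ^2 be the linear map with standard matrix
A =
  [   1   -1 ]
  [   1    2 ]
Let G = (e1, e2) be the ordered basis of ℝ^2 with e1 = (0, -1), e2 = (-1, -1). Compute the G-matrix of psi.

[[3, 3], [-1, 0]]

The j-th column of [psi]_G is [psi(ej)]_G.
psi(e1) = A e1 = (1, -2) = 3e1 - e2, so column 1 is (3, -1).
Repeating for e2 and assembling the columns gives [[3, 3], [-1, 0]].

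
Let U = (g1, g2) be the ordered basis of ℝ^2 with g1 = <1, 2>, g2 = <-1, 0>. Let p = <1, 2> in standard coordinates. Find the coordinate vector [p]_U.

Write p = c_1 g1 + c_2 g2 and solve for the c_i.
System: c_1 - c_2 = 1, 2c_1 + 0c_2 = 2; solving gives c_1 = 1, c_2 = 0.
Check: g1 + 0·g2 = <1, 2>.

<1, 0>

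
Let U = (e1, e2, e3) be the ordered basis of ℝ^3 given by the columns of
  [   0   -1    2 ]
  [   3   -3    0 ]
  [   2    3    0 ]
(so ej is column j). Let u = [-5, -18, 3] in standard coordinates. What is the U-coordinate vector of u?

We seek scalars with c_1 e1 + ... + c_3 e3 = u; equivalently solve M c = u where the columns of M are e1, ..., e3.
Row-reducing the augmented matrix [M | u] gives c = (-3, 3, -1).
Check: -3e1 + 3e2 - e3 = [-5, -18, 3].

[-3, 3, -1]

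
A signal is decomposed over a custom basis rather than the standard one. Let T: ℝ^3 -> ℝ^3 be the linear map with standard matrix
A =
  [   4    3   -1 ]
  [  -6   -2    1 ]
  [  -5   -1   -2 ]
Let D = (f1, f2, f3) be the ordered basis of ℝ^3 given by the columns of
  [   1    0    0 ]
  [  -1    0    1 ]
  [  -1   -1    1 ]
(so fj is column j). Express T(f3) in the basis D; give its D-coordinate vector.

Compute T(f3) = A f3 = [2, -1, -3] in standard coordinates.
Then write this in D-coordinates: solve for y in y_1 f1 + ... + y_3 f3 = [2, -1, -3].
This gives y = [2, 2, 1], which is column 3 of [T]_D.

[2, 2, 1]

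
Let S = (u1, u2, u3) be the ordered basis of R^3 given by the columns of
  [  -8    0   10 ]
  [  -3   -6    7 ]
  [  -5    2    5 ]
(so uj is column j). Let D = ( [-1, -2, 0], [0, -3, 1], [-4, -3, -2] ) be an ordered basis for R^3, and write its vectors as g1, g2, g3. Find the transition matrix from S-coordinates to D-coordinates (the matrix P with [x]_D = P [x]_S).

Take x = uj: its S-coordinates are the j-th standard unit vector, so P e_j — column j of P — equals [uj]_D.
u1 = 0·g1 - g2 + 2g3, giving column 1 = [0, -1, 2]; repeating for each j gives P = [[0, 0, -2], [-1, 2, 1], [2, 0, -2]].

[[0, 0, -2], [-1, 2, 1], [2, 0, -2]]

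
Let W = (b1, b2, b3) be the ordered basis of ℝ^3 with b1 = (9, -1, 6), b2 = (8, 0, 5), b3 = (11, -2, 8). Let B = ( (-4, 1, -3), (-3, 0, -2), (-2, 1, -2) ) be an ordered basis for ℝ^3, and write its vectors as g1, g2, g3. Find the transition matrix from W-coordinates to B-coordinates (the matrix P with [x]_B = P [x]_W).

[[-2, -1, -2], [-1, -2, -1], [1, 1, 0]]

Column j of P is [bj]_B, since P maps W-coordinates to B-coordinates.
Expressing b1 in B: b1 = -2g1 - g2 + g3, so column 1 of P is (-2, -1, 1).
Doing the same for each bj gives P = [[-2, -1, -2], [-1, -2, -1], [1, 1, 0]].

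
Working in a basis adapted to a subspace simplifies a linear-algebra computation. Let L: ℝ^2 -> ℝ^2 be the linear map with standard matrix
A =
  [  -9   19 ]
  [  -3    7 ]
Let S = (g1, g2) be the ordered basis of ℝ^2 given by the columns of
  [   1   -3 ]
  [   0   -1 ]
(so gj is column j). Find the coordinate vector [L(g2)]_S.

[2, -2]

Compute L(g2) = A g2 = [8, 2] in standard coordinates.
Then write this in S-coordinates: solve for y in y_1 g1 + y_2 g2 = [8, 2].
This gives y = [2, -2], which is column 2 of [L]_S.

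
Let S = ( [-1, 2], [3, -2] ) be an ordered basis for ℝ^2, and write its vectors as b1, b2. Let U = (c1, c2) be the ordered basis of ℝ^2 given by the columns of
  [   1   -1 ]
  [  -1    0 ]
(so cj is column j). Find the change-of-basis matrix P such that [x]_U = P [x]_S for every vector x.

Take x = bj: its S-coordinates are the j-th standard unit vector, so P e_j — column j of P — equals [bj]_U.
b1 = -2c1 - c2, giving column 1 = [-2, -1]; repeating for each j gives P = [[-2, 2], [-1, -1]].

[[-2, 2], [-1, -1]]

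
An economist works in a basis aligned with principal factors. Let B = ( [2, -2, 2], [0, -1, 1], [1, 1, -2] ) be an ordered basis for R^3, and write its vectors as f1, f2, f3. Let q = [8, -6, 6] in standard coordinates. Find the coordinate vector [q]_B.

[4, -2, 0]

Write q = c_1 f1 + ... + c_3 f3 and solve for the c_i.
Solving this 3x3 system gives c = (4, -2, 0).
Check: 4f1 - 2f2 + 0·f3 = [8, -6, 6].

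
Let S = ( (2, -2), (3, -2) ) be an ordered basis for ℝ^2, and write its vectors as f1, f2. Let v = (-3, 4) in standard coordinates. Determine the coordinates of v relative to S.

Write v = c_1 f1 + c_2 f2 and solve for the c_i.
System: 2c_1 + 3c_2 = -3, -2c_1 - 2c_2 = 4; solving gives c_1 = -3, c_2 = 1.
Check: -3f1 + f2 = (-3, 4).

(-3, 1)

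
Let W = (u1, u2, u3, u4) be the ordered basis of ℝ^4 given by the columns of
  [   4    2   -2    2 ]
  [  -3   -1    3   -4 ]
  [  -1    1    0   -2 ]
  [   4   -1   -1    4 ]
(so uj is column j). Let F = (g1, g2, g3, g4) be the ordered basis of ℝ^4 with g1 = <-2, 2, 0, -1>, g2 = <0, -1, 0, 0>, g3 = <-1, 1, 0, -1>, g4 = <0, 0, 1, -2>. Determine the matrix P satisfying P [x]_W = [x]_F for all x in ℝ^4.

Let M have columns uj and N have columns gj. Then for every x, N [x]_F = x = M [x]_W, so P = N^(-1) M.
Since det N = 1, N^(-1) has integer entries; multiplying gives P = [[-2, -1, 1, -2], [-1, -1, -1, 2], [0, 0, 0, 2], [-1, 1, 0, -2]].

[[-2, -1, 1, -2], [-1, -1, -1, 2], [0, 0, 0, 2], [-1, 1, 0, -2]]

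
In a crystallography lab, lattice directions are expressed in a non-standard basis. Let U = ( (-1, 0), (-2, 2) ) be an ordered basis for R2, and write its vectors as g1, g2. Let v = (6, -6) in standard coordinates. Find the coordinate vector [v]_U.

Write v = c_1 g1 + c_2 g2 and solve for the c_i.
System: -c_1 - 2c_2 = 6, 0c_1 + 2c_2 = -6; solving gives c_1 = 0, c_2 = -3.
Check: 0·g1 - 3g2 = (6, -6).

(0, -3)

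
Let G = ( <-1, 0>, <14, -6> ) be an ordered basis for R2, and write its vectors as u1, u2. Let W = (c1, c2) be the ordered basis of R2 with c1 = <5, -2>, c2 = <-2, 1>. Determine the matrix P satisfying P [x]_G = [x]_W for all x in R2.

[[-1, 2], [-2, -2]]

Column j of P is [uj]_W, since P maps G-coordinates to W-coordinates.
Expressing u1 in W: u1 = -c1 - 2c2, so column 1 of P is <-1, -2>.
Doing the same for each uj gives P = [[-1, 2], [-2, -2]].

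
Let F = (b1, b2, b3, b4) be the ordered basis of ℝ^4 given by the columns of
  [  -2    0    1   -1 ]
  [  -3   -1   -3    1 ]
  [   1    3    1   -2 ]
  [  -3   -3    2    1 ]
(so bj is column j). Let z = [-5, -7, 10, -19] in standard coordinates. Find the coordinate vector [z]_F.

[3, 1, -2, -3]

We seek scalars with c_1 b1 + ... + c_4 b4 = z; equivalently solve M c = z where the columns of M are b1, ..., b4.
Gaussian elimination on [M | z] yields c = (3, 1, -2, -3).
Check: 3b1 + b2 - 2b3 - 3b4 = [-5, -7, 10, -19].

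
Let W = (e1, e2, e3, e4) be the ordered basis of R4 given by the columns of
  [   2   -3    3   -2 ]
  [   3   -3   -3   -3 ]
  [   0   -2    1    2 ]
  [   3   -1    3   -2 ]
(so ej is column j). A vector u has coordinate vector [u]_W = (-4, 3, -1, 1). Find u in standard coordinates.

(-22, -21, -5, -20)

By definition u = -4e1 + 3e2 - e3 + e4.
Summing componentwise gives (-22, -21, -5, -20).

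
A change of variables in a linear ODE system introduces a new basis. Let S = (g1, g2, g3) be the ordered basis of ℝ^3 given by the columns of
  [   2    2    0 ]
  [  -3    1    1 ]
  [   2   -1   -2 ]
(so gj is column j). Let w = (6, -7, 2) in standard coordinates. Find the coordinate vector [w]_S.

(3, 0, 2)

We seek scalars with c_1 g1 + ... + c_3 g3 = w; equivalently solve M c = w where the columns of M are g1, ..., g3.
Row-reducing the augmented matrix [M | w] gives c = (3, 0, 2).
Check: 3g1 + 0·g2 + 2g3 = (6, -7, 2).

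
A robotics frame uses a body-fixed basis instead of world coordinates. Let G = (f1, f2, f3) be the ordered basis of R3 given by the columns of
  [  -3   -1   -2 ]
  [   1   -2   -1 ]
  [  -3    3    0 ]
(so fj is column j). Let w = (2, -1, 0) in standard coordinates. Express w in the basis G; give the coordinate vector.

Write w = c_1 f1 + ... + c_3 f3 and solve for the c_i.
Gaussian elimination on [M | w] yields c = (-2, -2, 3).
Check: -2f1 - 2f2 + 3f3 = (2, -1, 0).

(-2, -2, 3)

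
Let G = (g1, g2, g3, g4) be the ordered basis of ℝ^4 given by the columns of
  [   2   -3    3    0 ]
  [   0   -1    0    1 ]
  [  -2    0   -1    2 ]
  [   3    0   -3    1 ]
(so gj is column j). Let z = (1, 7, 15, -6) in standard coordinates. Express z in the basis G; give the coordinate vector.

(-4, -4, -1, 3)

[z]_G is the unique c with M c = z, where M has columns g1, ..., g4.
Solving this 4x4 system gives c = (-4, -4, -1, 3).
Check: -4g1 - 4g2 - g3 + 3g4 = (1, 7, 15, -6).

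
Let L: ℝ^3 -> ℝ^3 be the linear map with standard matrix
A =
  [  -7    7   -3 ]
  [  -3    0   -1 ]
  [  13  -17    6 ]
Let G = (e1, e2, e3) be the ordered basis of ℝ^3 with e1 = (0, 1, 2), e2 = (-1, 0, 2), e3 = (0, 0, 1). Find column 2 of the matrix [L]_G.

(1, -1, -1)

Column 2 of [L]_G is the G-coordinate vector of L(e2).
In standard coordinates L(e2) = A e2 = (1, 1, -1).
Converting to G: (1, 1, -1) = e1 - e2 - e3, so the coordinate vector is (1, -1, -1).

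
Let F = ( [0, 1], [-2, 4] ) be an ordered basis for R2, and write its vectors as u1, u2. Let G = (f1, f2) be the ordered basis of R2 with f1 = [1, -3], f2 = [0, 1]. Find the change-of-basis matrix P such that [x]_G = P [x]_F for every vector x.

[[0, -2], [1, -2]]

Let M have columns uj and N have columns fj. Then for every x, N [x]_G = x = M [x]_F, so P = N^(-1) M.
Since det N = 1, N^(-1) has integer entries; multiplying gives P = [[0, -2], [1, -2]].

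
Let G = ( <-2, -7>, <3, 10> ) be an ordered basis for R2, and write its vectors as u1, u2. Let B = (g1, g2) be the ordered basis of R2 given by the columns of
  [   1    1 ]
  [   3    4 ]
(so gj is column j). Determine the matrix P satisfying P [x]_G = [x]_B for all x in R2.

[[-1, 2], [-1, 1]]

Column j of P is [uj]_B, since P maps G-coordinates to B-coordinates.
Expressing u1 in B: u1 = -g1 - g2, so column 1 of P is <-1, -1>.
Doing the same for each uj gives P = [[-1, 2], [-1, 1]].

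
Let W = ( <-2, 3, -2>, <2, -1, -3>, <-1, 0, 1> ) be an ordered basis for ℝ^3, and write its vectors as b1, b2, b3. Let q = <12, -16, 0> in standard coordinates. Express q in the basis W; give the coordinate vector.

[q]_W is the unique c with M c = q, where M has columns b1, ..., b3.
Row-reducing the augmented matrix [M | q] gives c = (-4, 4, 4).
Check: -4b1 + 4b2 + 4b3 = <12, -16, 0>.

<-4, 4, 4>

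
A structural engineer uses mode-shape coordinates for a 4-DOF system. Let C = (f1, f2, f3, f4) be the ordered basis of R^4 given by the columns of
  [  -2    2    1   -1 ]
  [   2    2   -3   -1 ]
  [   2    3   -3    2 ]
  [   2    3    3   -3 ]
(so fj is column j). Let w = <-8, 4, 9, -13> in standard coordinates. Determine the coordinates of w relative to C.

<1, -1, -2, 2>

Write w = c_1 f1 + ... + c_4 f4 and solve for the c_i.
Gaussian elimination on [M | w] yields c = (1, -1, -2, 2).
Check: f1 - f2 - 2f3 + 2f4 = <-8, 4, 9, -13>.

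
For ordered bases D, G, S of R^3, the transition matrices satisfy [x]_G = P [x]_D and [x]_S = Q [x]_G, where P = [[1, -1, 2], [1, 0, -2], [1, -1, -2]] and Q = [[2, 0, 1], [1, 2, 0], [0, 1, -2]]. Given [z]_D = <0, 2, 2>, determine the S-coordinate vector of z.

<-2, -6, 8>

Apply P to get G-coordinates <2, -4, -6>, then Q to get S-coordinates.
The result is [z]_S = <-2, -6, 8>.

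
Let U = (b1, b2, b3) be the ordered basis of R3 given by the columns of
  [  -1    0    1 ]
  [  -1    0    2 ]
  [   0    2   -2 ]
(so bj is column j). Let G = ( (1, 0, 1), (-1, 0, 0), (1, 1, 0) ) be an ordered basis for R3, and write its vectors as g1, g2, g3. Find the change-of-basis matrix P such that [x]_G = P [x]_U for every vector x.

Column j of P is [bj]_G, since P maps U-coordinates to G-coordinates.
Expressing b1 in G: b1 = 0·g1 + 0·g2 - g3, so column 1 of P is (0, 0, -1).
Doing the same for each bj gives P = [[0, 2, -2], [0, 2, -1], [-1, 0, 2]].

[[0, 2, -2], [0, 2, -1], [-1, 0, 2]]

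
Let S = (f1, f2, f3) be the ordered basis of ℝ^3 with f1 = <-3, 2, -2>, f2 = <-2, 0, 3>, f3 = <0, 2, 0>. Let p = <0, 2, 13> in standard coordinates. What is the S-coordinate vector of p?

[p]_S is the unique c with M c = p, where M has columns f1, ..., f3.
Row-reducing the augmented matrix [M | p] gives c = (-2, 3, 3).
Check: -2f1 + 3f2 + 3f3 = <0, 2, 13>.

<-2, 3, 3>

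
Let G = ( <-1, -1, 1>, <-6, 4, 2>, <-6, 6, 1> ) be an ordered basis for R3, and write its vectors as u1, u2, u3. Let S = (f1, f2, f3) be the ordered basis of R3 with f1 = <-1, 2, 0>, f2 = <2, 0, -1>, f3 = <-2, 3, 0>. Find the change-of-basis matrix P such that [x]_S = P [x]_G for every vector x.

[[1, 2, 0], [-1, -2, -1], [-1, 0, 2]]

Let M have columns uj and N have columns fj. Then for every x, N [x]_S = x = M [x]_G, so P = N^(-1) M.
Since det N = 1, N^(-1) has integer entries; multiplying gives P = [[1, 2, 0], [-1, -2, -1], [-1, 0, 2]].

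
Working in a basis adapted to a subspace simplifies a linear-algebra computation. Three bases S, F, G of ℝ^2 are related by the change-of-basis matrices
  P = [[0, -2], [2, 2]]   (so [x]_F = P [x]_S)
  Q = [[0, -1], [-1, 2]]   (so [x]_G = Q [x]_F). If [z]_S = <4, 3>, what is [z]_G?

First [z]_F = P [z]_S = <-6, 14>.
Then [z]_G = Q [z]_F = <-14, 34>.

<-14, 34>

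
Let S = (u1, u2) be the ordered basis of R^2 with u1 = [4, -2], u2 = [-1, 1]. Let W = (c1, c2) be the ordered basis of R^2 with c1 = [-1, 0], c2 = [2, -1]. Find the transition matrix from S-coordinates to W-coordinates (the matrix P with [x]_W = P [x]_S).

Let M have columns uj and N have columns cj. Then for every x, N [x]_W = x = M [x]_S, so P = N^(-1) M.
Since det N = 1, N^(-1) has integer entries; multiplying gives P = [[0, -1], [2, -1]].

[[0, -1], [2, -1]]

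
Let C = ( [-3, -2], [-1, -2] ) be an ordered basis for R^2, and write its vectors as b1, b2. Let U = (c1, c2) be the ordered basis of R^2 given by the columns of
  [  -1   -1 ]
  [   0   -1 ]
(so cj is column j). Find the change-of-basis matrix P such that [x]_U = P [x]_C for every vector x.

Column j of P is [bj]_U, since P maps C-coordinates to U-coordinates.
Expressing b1 in U: b1 = c1 + 2c2, so column 1 of P is [1, 2].
Doing the same for each bj gives P = [[1, -1], [2, 2]].

[[1, -1], [2, 2]]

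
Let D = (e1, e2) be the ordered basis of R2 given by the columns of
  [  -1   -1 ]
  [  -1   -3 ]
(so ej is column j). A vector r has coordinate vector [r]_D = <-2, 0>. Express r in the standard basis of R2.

<2, 2>

The coordinates say r = -2e1 + 0·e2; adding the scaled basis vectors gives <2, 2>.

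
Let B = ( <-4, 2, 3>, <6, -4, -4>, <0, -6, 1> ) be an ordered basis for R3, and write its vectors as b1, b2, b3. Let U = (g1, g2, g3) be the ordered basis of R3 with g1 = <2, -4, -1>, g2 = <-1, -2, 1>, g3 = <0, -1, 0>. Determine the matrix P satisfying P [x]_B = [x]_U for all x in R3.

[[-1, 2, 1], [2, -2, 2], [-2, 0, -2]]

Take x = bj: its B-coordinates are the j-th standard unit vector, so P e_j — column j of P — equals [bj]_U.
b1 = -g1 + 2g2 - 2g3, giving column 1 = <-1, 2, -2>; repeating for each j gives P = [[-1, 2, 1], [2, -2, 2], [-2, 0, -2]].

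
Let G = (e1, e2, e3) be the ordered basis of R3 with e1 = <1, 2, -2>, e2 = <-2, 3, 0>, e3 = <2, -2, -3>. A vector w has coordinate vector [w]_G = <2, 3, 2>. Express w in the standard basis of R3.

The coordinates say w = 2e1 + 3e2 + 2e3; adding the scaled basis vectors gives <0, 9, -10>.

<0, 9, -10>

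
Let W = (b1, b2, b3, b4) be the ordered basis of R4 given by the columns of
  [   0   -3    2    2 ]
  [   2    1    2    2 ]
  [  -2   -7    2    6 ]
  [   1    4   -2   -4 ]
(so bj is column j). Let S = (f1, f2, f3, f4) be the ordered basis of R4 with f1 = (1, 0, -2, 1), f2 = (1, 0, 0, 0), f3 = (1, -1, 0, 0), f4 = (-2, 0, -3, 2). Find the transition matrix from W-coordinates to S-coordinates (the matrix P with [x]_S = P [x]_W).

Let M have columns bj and N have columns fj. Then for every x, N [x]_S = x = M [x]_W, so P = N^(-1) M.
Since det N = 1, N^(-1) has integer entries; multiplying gives P = [[1, 2, 2, 0], [1, -2, -2, 0], [-2, -1, -2, -2], [0, 1, -2, -2]].

[[1, 2, 2, 0], [1, -2, -2, 0], [-2, -1, -2, -2], [0, 1, -2, -2]]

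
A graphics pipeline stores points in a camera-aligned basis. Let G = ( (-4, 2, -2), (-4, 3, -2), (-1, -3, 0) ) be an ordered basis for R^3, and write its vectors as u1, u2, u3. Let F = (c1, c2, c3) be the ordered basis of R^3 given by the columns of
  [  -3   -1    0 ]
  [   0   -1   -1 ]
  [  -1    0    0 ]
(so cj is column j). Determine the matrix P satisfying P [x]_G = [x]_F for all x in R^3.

[[2, 2, 0], [-2, -2, 1], [0, -1, 2]]

Let M have columns uj and N have columns cj. Then for every x, N [x]_F = x = M [x]_G, so P = N^(-1) M.
Since det N = -1, N^(-1) has integer entries; multiplying gives P = [[2, 2, 0], [-2, -2, 1], [0, -1, 2]].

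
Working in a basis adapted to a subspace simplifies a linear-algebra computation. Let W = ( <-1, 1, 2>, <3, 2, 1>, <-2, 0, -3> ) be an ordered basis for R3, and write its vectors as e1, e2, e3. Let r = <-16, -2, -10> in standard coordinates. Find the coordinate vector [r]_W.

[r]_W is the unique c with M c = r, where M has columns e1, ..., e3.
Gaussian elimination on [M | r] yields c = (2, -2, 4).
Check: 2e1 - 2e2 + 4e3 = <-16, -2, -10>.

<2, -2, 4>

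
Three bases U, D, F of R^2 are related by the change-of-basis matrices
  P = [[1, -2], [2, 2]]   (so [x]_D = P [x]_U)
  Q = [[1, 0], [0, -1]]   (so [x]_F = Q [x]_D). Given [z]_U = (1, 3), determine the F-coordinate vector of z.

Apply P to get D-coordinates (-5, 8), then Q to get F-coordinates.
The result is [z]_F = (-5, -8).

(-5, -8)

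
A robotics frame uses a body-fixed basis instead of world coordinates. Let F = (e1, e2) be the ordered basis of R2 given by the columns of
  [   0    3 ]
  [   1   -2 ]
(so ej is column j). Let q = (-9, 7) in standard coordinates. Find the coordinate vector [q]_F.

(1, -3)

We seek scalars with c_1 e1 + c_2 e2 = q; equivalently solve M c = q where the columns of M are e1, e2.
System: 0c_1 + 3c_2 = -9, c_1 - 2c_2 = 7; solving gives c_1 = 1, c_2 = -3.
Check: e1 - 3e2 = (-9, 7).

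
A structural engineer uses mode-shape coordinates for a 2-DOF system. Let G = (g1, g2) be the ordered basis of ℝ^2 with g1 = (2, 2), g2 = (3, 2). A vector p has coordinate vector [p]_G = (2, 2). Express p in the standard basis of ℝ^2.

The coordinates say p = 2g1 + 2g2; adding the scaled basis vectors gives (10, 8).

(10, 8)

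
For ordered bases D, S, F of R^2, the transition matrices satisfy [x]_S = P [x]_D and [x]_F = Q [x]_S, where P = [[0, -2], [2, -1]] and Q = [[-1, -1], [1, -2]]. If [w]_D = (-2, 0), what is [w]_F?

First [w]_S = P [w]_D = (0, -4).
Then [w]_F = Q [w]_S = (4, 8).

(4, 8)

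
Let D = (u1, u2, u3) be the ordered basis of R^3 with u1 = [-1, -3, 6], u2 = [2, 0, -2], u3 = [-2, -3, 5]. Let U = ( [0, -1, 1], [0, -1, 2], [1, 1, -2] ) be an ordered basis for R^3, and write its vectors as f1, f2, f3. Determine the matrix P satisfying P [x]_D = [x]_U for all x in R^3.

Let M have columns uj and N have columns fj. Then for every x, N [x]_U = x = M [x]_D, so P = N^(-1) M.
Since det N = -1, N^(-1) has integer entries; multiplying gives P = [[0, 2, 1], [2, 0, 0], [-1, 2, -2]].

[[0, 2, 1], [2, 0, 0], [-1, 2, -2]]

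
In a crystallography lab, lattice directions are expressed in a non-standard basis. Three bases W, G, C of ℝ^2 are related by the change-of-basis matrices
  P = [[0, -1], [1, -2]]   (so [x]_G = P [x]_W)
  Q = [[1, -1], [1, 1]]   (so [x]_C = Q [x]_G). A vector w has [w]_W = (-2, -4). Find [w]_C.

(-2, 10)

Apply P to get G-coordinates (4, 6), then Q to get C-coordinates.
The result is [w]_C = (-2, 10).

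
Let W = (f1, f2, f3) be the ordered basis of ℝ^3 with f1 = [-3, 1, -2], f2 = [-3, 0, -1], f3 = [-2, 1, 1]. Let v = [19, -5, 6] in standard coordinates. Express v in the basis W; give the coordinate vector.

[v]_W is the unique c with M c = v, where M has columns f1, ..., f3.
Gaussian elimination on [M | v] yields c = (-3, -2, -2).
Check: -3f1 - 2f2 - 2f3 = [19, -5, 6].

[-3, -2, -2]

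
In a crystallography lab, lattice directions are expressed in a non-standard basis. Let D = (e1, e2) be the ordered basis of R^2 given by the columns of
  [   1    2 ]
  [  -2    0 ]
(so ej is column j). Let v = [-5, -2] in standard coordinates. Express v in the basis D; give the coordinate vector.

We seek scalars with c_1 e1 + c_2 e2 = v; equivalently solve M c = v where the columns of M are e1, e2.
System: c_1 + 2c_2 = -5, -2c_1 + 0c_2 = -2; solving gives c_1 = 1, c_2 = -3.
Check: e1 - 3e2 = [-5, -2].

[1, -3]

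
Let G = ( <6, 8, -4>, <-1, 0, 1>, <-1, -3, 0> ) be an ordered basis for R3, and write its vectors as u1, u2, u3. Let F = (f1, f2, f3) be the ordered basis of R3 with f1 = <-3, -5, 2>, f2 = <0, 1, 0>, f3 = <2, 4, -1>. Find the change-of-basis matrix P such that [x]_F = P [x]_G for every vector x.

Take x = uj: its G-coordinates are the j-th standard unit vector, so P e_j — column j of P — equals [uj]_F.
u1 = -2f1 - 2f2 + 0·f3, giving column 1 = <-2, -2, 0>; repeating for each j gives P = [[-2, 1, -1], [-2, 1, 0], [0, 1, -2]].

[[-2, 1, -1], [-2, 1, 0], [0, 1, -2]]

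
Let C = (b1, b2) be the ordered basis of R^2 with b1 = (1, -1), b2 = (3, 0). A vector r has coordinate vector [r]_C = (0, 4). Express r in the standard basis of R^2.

(12, 0)

By definition r = 0·b1 + 4b2.
Summing componentwise gives (12, 0).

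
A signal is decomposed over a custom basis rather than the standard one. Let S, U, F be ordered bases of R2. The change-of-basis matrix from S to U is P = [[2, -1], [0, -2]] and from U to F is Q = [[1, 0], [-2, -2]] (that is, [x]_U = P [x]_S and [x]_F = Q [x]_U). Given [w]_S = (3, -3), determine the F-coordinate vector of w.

(9, -30)

Composing the changes, [w]_F = Q P [w]_S.
Q P = [[2, -1], [-4, 6]]; applying this to (3, -3) gives (9, -30).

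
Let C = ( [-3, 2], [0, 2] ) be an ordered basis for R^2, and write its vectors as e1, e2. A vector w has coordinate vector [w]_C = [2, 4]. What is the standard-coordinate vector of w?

[-6, 12]

w = M [w]_C, where M has columns e1, e2.
Carrying out the matrix-vector product, w = [-6, 12].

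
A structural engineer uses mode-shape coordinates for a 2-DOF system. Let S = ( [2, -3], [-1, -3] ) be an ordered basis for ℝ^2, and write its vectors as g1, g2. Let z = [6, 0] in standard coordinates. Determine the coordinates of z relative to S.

[2, -2]

We seek scalars with c_1 g1 + c_2 g2 = z; equivalently solve M c = z where the columns of M are g1, g2.
System: 2c_1 - c_2 = 6, -3c_1 - 3c_2 = 0; solving gives c_1 = 2, c_2 = -2.
Check: 2g1 - 2g2 = [6, 0].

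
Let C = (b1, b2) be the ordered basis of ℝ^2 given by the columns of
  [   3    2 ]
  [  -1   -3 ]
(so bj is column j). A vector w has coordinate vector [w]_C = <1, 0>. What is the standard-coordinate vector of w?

By definition w = b1 + 0·b2.
Summing componentwise gives <3, -1>.

<3, -1>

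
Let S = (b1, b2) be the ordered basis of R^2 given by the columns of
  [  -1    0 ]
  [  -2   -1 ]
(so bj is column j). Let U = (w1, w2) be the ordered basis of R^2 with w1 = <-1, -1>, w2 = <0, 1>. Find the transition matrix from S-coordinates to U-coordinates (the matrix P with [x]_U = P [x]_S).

Column j of P is [bj]_U, since P maps S-coordinates to U-coordinates.
Expressing b1 in U: b1 = w1 - w2, so column 1 of P is <1, -1>.
Doing the same for each bj gives P = [[1, 0], [-1, -1]].

[[1, 0], [-1, -1]]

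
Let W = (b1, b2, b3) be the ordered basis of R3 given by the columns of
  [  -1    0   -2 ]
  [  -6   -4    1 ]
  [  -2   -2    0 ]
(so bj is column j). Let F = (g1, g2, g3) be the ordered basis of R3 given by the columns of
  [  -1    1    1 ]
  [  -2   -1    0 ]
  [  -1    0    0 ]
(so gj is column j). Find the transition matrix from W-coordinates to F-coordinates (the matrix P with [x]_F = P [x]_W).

[[2, 2, 0], [2, 0, -1], [-1, 2, -1]]

Let M have columns bj and N have columns gj. Then for every x, N [x]_F = x = M [x]_W, so P = N^(-1) M.
Since det N = -1, N^(-1) has integer entries; multiplying gives P = [[2, 2, 0], [2, 0, -1], [-1, 2, -1]].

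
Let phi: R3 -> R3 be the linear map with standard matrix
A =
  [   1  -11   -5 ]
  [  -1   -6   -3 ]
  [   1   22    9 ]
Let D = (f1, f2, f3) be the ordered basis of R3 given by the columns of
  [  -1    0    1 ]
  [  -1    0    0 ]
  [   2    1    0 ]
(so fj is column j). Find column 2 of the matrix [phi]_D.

[3, 3, -2]

Column 2 of [phi]_D is the D-coordinate vector of phi(f2).
In standard coordinates phi(f2) = A f2 = [-5, -3, 9].
Converting to D: [-5, -3, 9] = 3f1 + 3f2 - 2f3, so the coordinate vector is [3, 3, -2].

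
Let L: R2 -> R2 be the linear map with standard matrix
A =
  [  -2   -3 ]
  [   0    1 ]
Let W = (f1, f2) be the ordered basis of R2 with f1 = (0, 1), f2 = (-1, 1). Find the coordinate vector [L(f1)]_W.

Column 1 of [L]_W is the W-coordinate vector of L(f1).
In standard coordinates L(f1) = A f1 = (-3, 1).
Converting to W: (-3, 1) = -2f1 + 3f2, so the coordinate vector is (-2, 3).

(-2, 3)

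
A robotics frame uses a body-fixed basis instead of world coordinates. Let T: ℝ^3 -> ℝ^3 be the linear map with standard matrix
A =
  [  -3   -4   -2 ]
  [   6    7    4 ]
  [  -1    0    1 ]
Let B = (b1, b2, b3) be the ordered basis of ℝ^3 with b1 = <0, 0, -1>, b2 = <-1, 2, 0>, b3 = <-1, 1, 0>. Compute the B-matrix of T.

Let P have columns b1, ..., b3. Then [T]_B = P^(-1) A P.
Here det P = -1, so P^(-1) is integer; computing A P first and then P^(-1)(A P) gives [[1, -1, -1], [-2, 3, 0], [0, 2, 1]].

[[1, -1, -1], [-2, 3, 0], [0, 2, 1]]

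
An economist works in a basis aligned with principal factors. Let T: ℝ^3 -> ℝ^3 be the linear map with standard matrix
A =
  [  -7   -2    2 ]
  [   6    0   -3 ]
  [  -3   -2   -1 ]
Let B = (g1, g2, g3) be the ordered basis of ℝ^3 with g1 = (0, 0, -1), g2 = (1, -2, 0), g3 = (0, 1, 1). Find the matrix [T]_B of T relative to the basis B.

[[-2, -1, 0], [-2, -3, 0], [-1, 0, -3]]

With P the matrix whose columns are g1, ..., g3, [T]_B = P^(-1) A P.
Column by column: T(g1) = A g1 = (-2, 3, 1); its B-coordinates (-2, -2, -1) give column 1.
Continuing for each basis vector yields [T]_B = [[-2, -1, 0], [-2, -3, 0], [-1, 0, -3]].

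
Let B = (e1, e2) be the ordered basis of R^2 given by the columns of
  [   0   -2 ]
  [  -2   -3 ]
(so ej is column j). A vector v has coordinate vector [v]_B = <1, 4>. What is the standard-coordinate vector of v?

The coordinates say v = e1 + 4e2; adding the scaled basis vectors gives <-8, -14>.

<-8, -14>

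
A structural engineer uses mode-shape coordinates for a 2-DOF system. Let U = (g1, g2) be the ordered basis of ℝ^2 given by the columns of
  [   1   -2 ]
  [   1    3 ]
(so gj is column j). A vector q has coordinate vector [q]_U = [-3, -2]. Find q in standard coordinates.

[1, -9]

q = M [q]_U, where M has columns g1, g2.
Carrying out the matrix-vector product, q = [1, -9].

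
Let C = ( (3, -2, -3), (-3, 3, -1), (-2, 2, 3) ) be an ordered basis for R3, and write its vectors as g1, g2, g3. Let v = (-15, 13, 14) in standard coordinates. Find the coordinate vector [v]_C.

Write v = c_1 g1 + ... + c_3 g3 and solve for the c_i.
Row-reducing the augmented matrix [M | v] gives c = (-2, 1, 3).
Check: -2g1 + g2 + 3g3 = (-15, 13, 14).

(-2, 1, 3)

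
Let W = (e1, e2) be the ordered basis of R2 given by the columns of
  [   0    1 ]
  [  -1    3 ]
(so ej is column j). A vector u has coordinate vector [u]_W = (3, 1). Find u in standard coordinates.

(1, 0)

The coordinates say u = 3e1 + e2; adding the scaled basis vectors gives (1, 0).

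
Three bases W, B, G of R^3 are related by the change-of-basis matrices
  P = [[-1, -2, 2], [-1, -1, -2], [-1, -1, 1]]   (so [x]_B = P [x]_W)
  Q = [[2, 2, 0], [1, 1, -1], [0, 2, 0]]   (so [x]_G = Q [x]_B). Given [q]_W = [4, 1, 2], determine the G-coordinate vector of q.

Composing the changes, [q]_G = Q P [q]_W.
Q P = [[-4, -6, 0], [-1, -2, -1], [-2, -2, -4]]; applying this to [4, 1, 2] gives [-22, -8, -18].

[-22, -8, -18]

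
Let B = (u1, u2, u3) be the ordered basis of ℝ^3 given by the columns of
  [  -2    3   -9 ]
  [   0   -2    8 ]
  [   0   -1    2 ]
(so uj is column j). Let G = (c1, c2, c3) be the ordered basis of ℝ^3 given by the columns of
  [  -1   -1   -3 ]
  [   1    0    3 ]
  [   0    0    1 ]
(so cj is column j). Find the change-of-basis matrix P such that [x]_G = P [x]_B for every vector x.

Let M have columns uj and N have columns cj. Then for every x, N [x]_G = x = M [x]_B, so P = N^(-1) M.
Since det N = 1, N^(-1) has integer entries; multiplying gives P = [[0, 1, 2], [2, -1, 1], [0, -1, 2]].

[[0, 1, 2], [2, -1, 1], [0, -1, 2]]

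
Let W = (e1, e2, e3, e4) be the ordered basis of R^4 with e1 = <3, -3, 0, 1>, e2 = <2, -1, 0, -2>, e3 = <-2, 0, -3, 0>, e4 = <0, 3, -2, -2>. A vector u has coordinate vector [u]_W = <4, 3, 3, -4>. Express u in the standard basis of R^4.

<12, -27, -1, 6>

The coordinates say u = 4e1 + 3e2 + 3e3 - 4e4; adding the scaled basis vectors gives <12, -27, -1, 6>.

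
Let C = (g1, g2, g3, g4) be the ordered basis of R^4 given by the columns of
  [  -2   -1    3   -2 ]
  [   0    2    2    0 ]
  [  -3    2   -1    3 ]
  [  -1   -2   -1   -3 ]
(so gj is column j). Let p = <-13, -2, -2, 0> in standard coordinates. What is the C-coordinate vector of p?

<2, 2, -3, -1>

[p]_C is the unique c with M c = p, where M has columns g1, ..., g4.
Row-reducing the augmented matrix [M | p] gives c = (2, 2, -3, -1).
Check: 2g1 + 2g2 - 3g3 - g4 = <-13, -2, -2, 0>.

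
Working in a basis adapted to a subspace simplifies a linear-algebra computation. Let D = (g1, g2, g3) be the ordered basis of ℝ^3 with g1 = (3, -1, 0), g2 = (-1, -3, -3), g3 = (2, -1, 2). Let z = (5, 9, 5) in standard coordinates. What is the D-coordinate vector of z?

[z]_D is the unique c with M c = z, where M has columns g1, ..., g3.
Row-reducing the augmented matrix [M | z] gives c = (2, -3, -2).
Check: 2g1 - 3g2 - 2g3 = (5, 9, 5).

(2, -3, -2)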